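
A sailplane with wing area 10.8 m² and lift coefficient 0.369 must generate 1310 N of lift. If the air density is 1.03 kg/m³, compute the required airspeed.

L = ½ρv²S·CL ⇒ v = √(2L/(ρ·S·CL))
v = √(2 × 1310 / (1.03 × 10.8 × 0.369)) = √638.3 = 25.3 m/s

v = 25.3 m/s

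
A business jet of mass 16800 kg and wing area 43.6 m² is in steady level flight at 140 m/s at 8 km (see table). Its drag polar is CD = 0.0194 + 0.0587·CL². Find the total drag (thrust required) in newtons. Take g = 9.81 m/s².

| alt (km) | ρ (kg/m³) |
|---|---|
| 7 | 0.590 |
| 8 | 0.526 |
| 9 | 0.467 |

D = 11500 N

At 8 km, from the table: ρ = 0.526 kg/m³.
Weight W = mg = 16800 × 9.81 = 1.6481×10^5 N; in level flight L = W.
q = ½ρv² = ½ × 0.526 × 140² = 5155 Pa.
Required CL = L/(qS) = 1.6481×10^5/(5155·43.6) = 0.7333.
CD = 0.0194 + 0.0587 × 0.7333² = 0.05096.
D = q·S·CD = 5155 × 43.6 × 0.05096 = 11450 N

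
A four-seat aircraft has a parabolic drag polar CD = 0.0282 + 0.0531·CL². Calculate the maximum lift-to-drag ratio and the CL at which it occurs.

(L/D)max = 12.9, at CL = 0.729

For CD = CD0 + K·CL², (L/D)max occurs at CL* = √(CD0/K) and equals 1/(2√(K·CD0)).
(L/D)max = 1/(2√(0.0531 × 0.0282)) = 1/(2 × 0.0387) = 12.9
CL* = √(0.0282/0.0531) = 0.729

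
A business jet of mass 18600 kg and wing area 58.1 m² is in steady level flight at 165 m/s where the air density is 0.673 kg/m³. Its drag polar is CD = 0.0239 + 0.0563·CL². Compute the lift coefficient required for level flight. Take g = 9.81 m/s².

CL = 0.343

Weight W = mg = 18600 × 9.81 = 1.8247×10^5 N; in level flight L = W.
Dynamic pressure q = 0.5 × 0.673 × 165² = 9161 Pa.
CL = 2W/(ρv²S) = 2×1.8247×10^5/(0.673×165²×58.1) = 0.3428.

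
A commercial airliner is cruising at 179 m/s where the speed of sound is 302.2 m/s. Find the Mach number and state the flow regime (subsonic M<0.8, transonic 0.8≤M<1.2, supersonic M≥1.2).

M = 0.592 (subsonic)

M = v/a = 179 / 302.2 = 0.592
M = 0.592 → subsonic.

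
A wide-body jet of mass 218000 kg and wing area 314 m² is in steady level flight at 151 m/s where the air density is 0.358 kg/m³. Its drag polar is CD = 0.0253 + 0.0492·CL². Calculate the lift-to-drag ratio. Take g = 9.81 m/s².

Level flight ⇒ L = W = m·g = 218000 × 9.81 = 2.1386×10^6 N.
q = ½ρv² = ½ × 0.358 × 151² = 4081 Pa.
Required CL = L/(qS) = 2.1386×10^6/(4081·314) = 1.669.
CD = 0.0253 + 0.0492 × 1.669² = 0.1623.
L/D = CL/CD = 1.669 / 0.1623 = 10.3

L/D = 10.3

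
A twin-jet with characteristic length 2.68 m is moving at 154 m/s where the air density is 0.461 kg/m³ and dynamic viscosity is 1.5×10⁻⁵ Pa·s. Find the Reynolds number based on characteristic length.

Re = 1.27×10^7

Re = ρ·v·c/μ = 0.461 × 154 × 2.68 / (1.5×10⁻⁵) = 1.27×10^7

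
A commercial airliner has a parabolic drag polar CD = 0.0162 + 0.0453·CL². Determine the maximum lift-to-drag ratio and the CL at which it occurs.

(L/D)max = 18.5, at CL = 0.598

For CD = CD0 + K·CL², (L/D)max occurs at CL* = √(CD0/K) and equals 1/(2√(K·CD0)).
(L/D)max = 1/(2√(0.0453 × 0.0162)) = 1/(2 × 0.02709) = 18.5
CL* = √(0.0162/0.0453) = 0.598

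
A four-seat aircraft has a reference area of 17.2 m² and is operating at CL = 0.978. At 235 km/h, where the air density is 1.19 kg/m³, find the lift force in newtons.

L = 42600 N

Convert speed: v = 235 km/h ÷ 3.6 = 65.28 m/s.
Dynamic pressure q = ½ρv² = ½ × 1.19 × 65.28² = 2535 Pa.
L = q·S·CL = 2535 × 17.2 × 0.978 = 42600 N ≈ 42.6 kN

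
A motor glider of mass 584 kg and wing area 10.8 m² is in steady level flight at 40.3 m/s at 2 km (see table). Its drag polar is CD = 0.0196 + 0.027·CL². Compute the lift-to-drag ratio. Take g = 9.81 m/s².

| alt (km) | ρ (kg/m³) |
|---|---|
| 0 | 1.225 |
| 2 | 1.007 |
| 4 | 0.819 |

At 2 km, from the table: ρ = 1.007 kg/m³.
Level flight ⇒ L = W = m·g = 584 × 9.81 = 5729 N.
q = ½ρv² = ½ × 1.007 × 40.3² = 817.7 Pa.
CL = W/(q·S) = 5729 / (817.7 × 10.8) = 0.6487.
CD = 0.0196 + 0.027 × 0.6487² = 0.03096.
L/D = CL/CD = 0.6487 / 0.03096 = 21

L/D = 21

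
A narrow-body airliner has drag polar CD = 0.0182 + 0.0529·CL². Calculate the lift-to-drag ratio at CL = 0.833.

L/D = 15.2

CD = 0.0182 + 0.0529 × 0.833² = 0.05491
L/D = CL/CD = 0.833 / 0.05491 = 15.2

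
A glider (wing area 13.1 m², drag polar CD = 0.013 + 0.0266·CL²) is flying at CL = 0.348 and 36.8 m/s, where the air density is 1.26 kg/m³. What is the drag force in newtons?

D = 181 N

CD = 0.013 + 0.0266 × 0.348² = 0.01622
D = ½ρv²S·CD = ½ × 1.26 × 36.8² × 13.1 × 0.01622 = 181 N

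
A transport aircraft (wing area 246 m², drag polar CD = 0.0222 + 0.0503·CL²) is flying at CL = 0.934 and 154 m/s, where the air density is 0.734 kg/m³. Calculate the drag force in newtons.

D = 1.41×10^5 N

CD = 0.0222 + 0.0503 × 0.934² = 0.06608
D = ½ρv²S·CD = ½ × 0.734 × 154² × 246 × 0.06608 = 1.41×10^5 N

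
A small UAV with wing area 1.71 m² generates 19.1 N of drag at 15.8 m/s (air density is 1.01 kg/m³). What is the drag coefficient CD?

From D = ½ρv²S·CD, rearranging gives CD = 2D/(ρv²S).
CD = 2 × 19.1 / (1.01 × 15.8² × 1.71) = 0.0886

CD = 0.0886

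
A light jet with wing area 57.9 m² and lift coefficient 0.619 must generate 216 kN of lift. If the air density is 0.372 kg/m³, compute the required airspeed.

L = ½ρv²S·CL ⇒ v = √(2L/(ρ·S·CL))
v = √(2 × 2.16×10^5 / (0.372 × 57.9 × 0.619)) = √32400 = 180 m/s

v = 180 m/s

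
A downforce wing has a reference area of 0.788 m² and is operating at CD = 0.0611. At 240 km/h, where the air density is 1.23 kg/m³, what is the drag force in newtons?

Convert speed: v = 240 km/h ÷ 3.6 = 66.67 m/s.
Dynamic pressure q = ½ρv² = ½ × 1.23 × 66.67² = 2733 Pa.
D = q·S·CD = 2733 × 0.788 × 0.0611 = 132 N

D = 132 N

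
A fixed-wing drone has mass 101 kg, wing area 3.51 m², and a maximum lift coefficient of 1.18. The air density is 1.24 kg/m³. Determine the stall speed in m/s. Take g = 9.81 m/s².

Stall occurs when L = W at CL,max. W = mg = 101 × 9.81 = 990.8 N.
V_stall = √(2W/(ρ·S·CL,max)) = √(2 × 990.8 / (1.24 × 3.51 × 1.18))
V_stall = √385.8 = 19.6 m/s

V_stall = 19.6 m/s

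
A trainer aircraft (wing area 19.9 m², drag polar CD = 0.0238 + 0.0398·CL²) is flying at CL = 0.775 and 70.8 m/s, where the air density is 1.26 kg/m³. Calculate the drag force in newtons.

D = 3000 N

CD = 0.0238 + 0.0398 × 0.775² = 0.0477
D = ½ρv²S·CD = ½ × 1.26 × 70.8² × 19.9 × 0.0477 = 3000 N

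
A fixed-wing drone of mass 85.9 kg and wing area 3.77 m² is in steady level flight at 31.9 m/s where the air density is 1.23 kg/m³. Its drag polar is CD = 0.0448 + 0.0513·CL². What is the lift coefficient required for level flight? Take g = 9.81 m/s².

CL = 0.357

Weight W = mg = 85.9 × 9.81 = 842.68 N; in level flight L = W.
q = ½ρv² = ½ × 1.23 × 31.9² = 625.8 Pa.
Required CL = L/(qS) = 842.68/(625.8·3.77) = 0.3572.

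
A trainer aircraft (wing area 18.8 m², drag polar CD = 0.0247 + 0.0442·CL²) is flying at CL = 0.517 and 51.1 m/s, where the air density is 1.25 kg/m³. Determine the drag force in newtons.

CD = 0.0247 + 0.0442 × 0.517² = 0.03651
D = ½ρv²S·CD = ½ × 1.25 × 51.1² × 18.8 × 0.03651 = 1120 N

D = 1120 N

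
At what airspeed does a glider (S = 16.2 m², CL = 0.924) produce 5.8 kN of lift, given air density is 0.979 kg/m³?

L = ½ρv²S·CL ⇒ v = √(2L/(ρ·S·CL))
v = √(2 × 5800 / (0.979 × 16.2 × 0.924)) = √791.6 = 28.1 m/s

v = 28.1 m/s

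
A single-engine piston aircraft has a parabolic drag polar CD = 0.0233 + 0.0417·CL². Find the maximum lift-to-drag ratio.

For CD = CD0 + K·CL², (L/D)max occurs at CL* = √(CD0/K) and equals 1/(2√(K·CD0)).
(L/D)max = 1/(2√(0.0417 × 0.0233)) = 1/(2 × 0.03117) = 16

(L/D)max = 16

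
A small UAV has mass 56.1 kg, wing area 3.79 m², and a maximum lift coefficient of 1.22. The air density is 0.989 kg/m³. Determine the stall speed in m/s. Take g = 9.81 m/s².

Stall occurs when L = W at CL,max. W = mg = 56.1 × 9.81 = 550.3 N.
From L = ½ρV²S·CL,max = W: V_stall = √(2W/(ρSCL,max)) = √(2·550.3/(0.989·3.79·1.22))
V_stall = √240.7 = 15.5 m/s

V_stall = 15.5 m/s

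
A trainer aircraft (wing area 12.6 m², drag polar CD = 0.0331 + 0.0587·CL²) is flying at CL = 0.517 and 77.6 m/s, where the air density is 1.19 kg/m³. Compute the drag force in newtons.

D = 2200 N

CD = 0.0331 + 0.0587 × 0.517² = 0.04879
D = ½ρv²S·CD = ½ × 1.19 × 77.6² × 12.6 × 0.04879 = 2200 N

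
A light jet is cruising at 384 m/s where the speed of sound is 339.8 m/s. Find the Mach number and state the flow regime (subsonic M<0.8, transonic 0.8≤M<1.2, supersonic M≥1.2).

M = v/a = 384 / 339.8 = 1.13
M = 1.13 → transonic.

M = 1.13 (transonic)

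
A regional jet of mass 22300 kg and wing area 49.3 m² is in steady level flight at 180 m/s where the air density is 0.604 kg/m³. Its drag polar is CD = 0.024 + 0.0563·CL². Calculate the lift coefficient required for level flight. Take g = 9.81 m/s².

CL = 0.453

Weight W = mg = 22300 × 9.81 = 2.1876×10^5 N; in level flight L = W.
Dynamic pressure q = 0.5 × 0.604 × 180² = 9785 Pa.
CL = W/(q·S) = 2.1876×10^5 / (9785 × 49.3) = 0.4535.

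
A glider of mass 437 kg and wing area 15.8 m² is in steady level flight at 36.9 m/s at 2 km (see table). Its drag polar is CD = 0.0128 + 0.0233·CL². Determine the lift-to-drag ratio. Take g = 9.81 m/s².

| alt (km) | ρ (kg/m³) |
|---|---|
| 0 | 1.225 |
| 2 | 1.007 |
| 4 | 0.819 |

At 2 km, from the table: ρ = 1.007 kg/m³.
Level flight ⇒ L = W = m·g = 437 × 9.81 = 4287 N.
Dynamic pressure q = 0.5 × 1.007 × 36.9² = 685.6 Pa.
Required CL = L/(qS) = 4287/(685.6·15.8) = 0.3958.
CD = 0.0128 + 0.0233 × 0.3958² = 0.01645.
L/D = CL/CD = 0.3958 / 0.01645 = 24.1

L/D = 24.1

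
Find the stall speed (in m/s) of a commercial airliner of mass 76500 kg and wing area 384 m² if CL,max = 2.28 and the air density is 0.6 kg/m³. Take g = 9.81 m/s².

V_stall = 53.5 m/s

At stall, lift equals weight: L = W = m·g = 76500 × 9.81 = 7.505×10^5 N.
From L = ½ρV²S·CL,max = W: V_stall = √(2W/(ρSCL,max)) = √(2·7.505×10^5/(0.6·384·2.28))
V_stall = √2857 = 53.5 m/s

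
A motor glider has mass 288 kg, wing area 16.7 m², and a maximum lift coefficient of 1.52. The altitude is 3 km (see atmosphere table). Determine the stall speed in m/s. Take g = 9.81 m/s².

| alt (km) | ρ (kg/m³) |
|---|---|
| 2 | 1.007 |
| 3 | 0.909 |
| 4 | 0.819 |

At 3 km, from the table: ρ = 0.909 kg/m³.
Weight W = mg = 288 × 9.81 = 2825 N.
V_stall = √(2W/(ρ·S·CL,max)) = √(2 × 2825 / (0.909 × 16.7 × 1.52))
V_stall = √244.9 = 15.6 m/s

V_stall = 15.6 m/s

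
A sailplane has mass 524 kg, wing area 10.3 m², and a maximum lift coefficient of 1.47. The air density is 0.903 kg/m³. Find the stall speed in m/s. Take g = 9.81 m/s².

V_stall = 27.4 m/s

At stall, lift equals weight: L = W = m·g = 524 × 9.81 = 5140 N.
V_stall = √(2W/(ρ·S·CL,max)) = √(2 × 5140 / (0.903 × 10.3 × 1.47))
V_stall = √751.9 = 27.4 m/s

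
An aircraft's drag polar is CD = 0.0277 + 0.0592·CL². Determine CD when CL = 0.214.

CD = 0.0304

CD = 0.0277 + 0.0592 × 0.214² = 0.0277 + 0.002711 = 0.0304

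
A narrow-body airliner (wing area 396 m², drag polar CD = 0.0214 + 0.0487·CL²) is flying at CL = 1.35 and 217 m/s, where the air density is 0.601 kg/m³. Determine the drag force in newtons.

D = 6.17×10^5 N

CD = 0.0214 + 0.0487 × 1.35² = 0.1102
D = ½ρv²S·CD = ½ × 0.601 × 217² × 396 × 0.1102 = 6.17×10^5 N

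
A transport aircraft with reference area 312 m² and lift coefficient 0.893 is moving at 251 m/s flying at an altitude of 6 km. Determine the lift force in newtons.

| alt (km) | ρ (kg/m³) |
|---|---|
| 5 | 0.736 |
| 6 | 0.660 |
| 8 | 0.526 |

At 6 km, from the table: ρ = 0.660 kg/m³.
Dynamic pressure q = ½ρv² = ½ × 0.66 × 251² = 20790 Pa.
L = q·S·CL = 20790 × 312 × 0.893 = 5.79×10^6 N ≈ 5790 kN

L = 5.79×10^6 N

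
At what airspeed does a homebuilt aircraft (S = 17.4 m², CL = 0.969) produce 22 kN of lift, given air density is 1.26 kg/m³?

L = ½ρv²S·CL ⇒ v = √(2L/(ρ·S·CL))
v = √(2 × 22000 / (1.26 × 17.4 × 0.969)) = √2071 = 45.5 m/s

v = 45.5 m/s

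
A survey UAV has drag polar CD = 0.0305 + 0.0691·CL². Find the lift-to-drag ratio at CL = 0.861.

CD = 0.0305 + 0.0691 × 0.861² = 0.08173
L/D = CL/CD = 0.861 / 0.08173 = 10.5

L/D = 10.5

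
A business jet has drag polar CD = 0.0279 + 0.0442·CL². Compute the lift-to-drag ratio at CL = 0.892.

CD = 0.0279 + 0.0442 × 0.892² = 0.06307
L/D = CL/CD = 0.892 / 0.06307 = 14.1

L/D = 14.1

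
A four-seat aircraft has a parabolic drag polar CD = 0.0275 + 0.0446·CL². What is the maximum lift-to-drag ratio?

(L/D)max = 14.3

For CD = CD0 + K·CL², (L/D)max occurs at CL* = √(CD0/K) and equals 1/(2√(K·CD0)).
(L/D)max = 1/(2√(0.0446 × 0.0275)) = 1/(2 × 0.03502) = 14.3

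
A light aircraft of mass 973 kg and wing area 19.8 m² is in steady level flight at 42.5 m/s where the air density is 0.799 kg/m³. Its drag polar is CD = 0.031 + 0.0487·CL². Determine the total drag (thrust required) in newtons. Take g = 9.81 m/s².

Level flight ⇒ L = W = m·g = 973 × 9.81 = 9545.1 N.
q = ½ρv² = ½ × 0.799 × 42.5² = 721.6 Pa.
Required CL = L/(qS) = 9545.1/(721.6·19.8) = 0.6681.
CD = 0.031 + 0.0487 × 0.6681² = 0.05274.
D = q·S·CD = 721.6 × 19.8 × 0.05274 = 753.5 N

D = 753 N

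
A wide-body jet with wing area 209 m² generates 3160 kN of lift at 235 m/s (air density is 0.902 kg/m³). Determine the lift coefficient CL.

From L = ½ρv²S·CL, rearranging gives CL = 2L/(ρv²S).
CL = 2 × 3.16×10^6 / (0.902 × 235² × 209) = 0.607

CL = 0.607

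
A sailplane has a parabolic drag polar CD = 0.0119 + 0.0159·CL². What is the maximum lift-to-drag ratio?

For CD = CD0 + K·CL², (L/D)max occurs at CL* = √(CD0/K) and equals 1/(2√(K·CD0)).
(L/D)max = 1/(2√(0.0159 × 0.0119)) = 1/(2 × 0.01376) = 36.3

(L/D)max = 36.3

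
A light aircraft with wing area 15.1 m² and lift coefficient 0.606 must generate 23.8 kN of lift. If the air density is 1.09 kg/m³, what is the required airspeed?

L = ½ρv²S·CL ⇒ v = √(2L/(ρ·S·CL))
v = √(2 × 23800 / (1.09 × 15.1 × 0.606)) = √4772 = 69.1 m/s

v = 69.1 m/s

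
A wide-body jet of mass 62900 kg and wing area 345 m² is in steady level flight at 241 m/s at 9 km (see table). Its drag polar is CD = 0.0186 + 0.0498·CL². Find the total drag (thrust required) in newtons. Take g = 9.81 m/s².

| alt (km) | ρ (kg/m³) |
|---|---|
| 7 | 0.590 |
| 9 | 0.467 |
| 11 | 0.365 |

At 9 km, from the table: ρ = 0.467 kg/m³.
Level flight ⇒ L = W = m·g = 62900 × 9.81 = 6.1705×10^5 N.
q = ½ρv² = ½ × 0.467 × 241² = 13560 Pa.
Required CL = L/(qS) = 6.1705×10^5/(13560·345) = 0.1319.
CD = 0.0186 + 0.0498 × 0.1319² = 0.01947.
D = q·S·CD = 13560 × 345 × 0.01947 = 91080 N

D = 91100 N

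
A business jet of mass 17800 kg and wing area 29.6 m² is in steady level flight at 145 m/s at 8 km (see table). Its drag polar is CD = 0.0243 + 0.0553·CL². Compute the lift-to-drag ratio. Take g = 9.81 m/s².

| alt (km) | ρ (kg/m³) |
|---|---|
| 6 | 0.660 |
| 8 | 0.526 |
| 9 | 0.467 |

At 8 km, from the table: ρ = 0.526 kg/m³.
Level flight ⇒ L = W = m·g = 17800 × 9.81 = 1.7462×10^5 N.
Dynamic pressure q = 0.5 × 0.526 × 145² = 5530 Pa.
CL = W/(q·S) = 1.7462×10^5 / (5530 × 29.6) = 1.067.
CD = 0.0243 + 0.0553 × 1.067² = 0.08724.
L/D = CL/CD = 1.067 / 0.08724 = 12.2

L/D = 12.2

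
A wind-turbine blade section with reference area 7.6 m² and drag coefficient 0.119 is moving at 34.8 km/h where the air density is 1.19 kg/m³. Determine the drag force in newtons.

Convert speed: v = 34.8 km/h ÷ 3.6 = 9.667 m/s.
Dynamic pressure q = ½ρv² = ½ × 1.19 × 9.667² = 55.6 Pa.
D = q·S·CD = 55.6 × 7.6 × 0.119 = 50.3 N

D = 50.3 N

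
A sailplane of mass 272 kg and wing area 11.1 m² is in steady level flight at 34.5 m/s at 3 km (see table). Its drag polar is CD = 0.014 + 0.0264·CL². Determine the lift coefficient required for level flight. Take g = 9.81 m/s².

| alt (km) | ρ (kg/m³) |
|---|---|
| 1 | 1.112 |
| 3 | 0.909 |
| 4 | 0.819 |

CL = 0.444

At 3 km, from the table: ρ = 0.909 kg/m³.
Weight W = mg = 272 × 9.81 = 2668.3 N; in level flight L = W.
Dynamic pressure q = 0.5 × 0.909 × 34.5² = 541 Pa.
Required CL = L/(qS) = 2668.3/(541·11.1) = 0.4444.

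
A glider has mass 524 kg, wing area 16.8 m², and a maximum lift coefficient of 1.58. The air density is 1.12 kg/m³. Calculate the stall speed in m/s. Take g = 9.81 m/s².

V_stall = 18.6 m/s

At stall, lift equals weight: L = W = m·g = 524 × 9.81 = 5140 N.
From L = ½ρV²S·CL,max = W: V_stall = √(2W/(ρSCL,max)) = √(2·5140/(1.12·16.8·1.58))
V_stall = √345.8 = 18.6 m/s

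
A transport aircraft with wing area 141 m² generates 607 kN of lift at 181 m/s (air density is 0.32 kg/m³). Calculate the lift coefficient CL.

CL = 0.821

From L = ½ρv²S·CL, rearranging gives CL = 2L/(ρv²S).
CL = 2 × 6.07×10^5 / (0.32 × 181² × 141) = 0.821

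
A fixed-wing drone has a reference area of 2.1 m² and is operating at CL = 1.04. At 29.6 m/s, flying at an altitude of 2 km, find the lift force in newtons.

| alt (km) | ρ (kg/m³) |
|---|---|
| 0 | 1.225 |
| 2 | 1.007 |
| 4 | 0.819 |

L = 963 N

At 2 km, from the table: ρ = 1.007 kg/m³.
L = ½ρv²S·CL = ½ × 1.007 × 29.6² × 2.1 × 1.04 = 963 N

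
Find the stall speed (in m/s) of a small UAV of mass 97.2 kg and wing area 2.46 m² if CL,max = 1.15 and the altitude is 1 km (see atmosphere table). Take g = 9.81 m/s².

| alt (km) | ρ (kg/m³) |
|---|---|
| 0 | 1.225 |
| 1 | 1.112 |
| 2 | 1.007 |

V_stall = 24.6 m/s

At 1 km, from the table: ρ = 1.112 kg/m³.
At stall, lift equals weight: L = W = m·g = 97.2 × 9.81 = 953.5 N.
From L = ½ρV²S·CL,max = W: V_stall = √(2W/(ρSCL,max)) = √(2·953.5/(1.112·2.46·1.15))
V_stall = √606.2 = 24.6 m/s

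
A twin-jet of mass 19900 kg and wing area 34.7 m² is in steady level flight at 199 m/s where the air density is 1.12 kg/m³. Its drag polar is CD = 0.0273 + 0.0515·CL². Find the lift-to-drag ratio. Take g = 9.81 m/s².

Weight W = mg = 19900 × 9.81 = 1.9522×10^5 N; in level flight L = W.
q = ½ρv² = ½ × 1.12 × 199² = 22180 Pa.
CL = 2W/(ρv²S) = 2×1.9522×10^5/(1.12×199²×34.7) = 0.2537.
CD = 0.0273 + 0.0515 × 0.2537² = 0.03061.
L/D = CL/CD = 0.2537 / 0.03061 = 8.29

L/D = 8.29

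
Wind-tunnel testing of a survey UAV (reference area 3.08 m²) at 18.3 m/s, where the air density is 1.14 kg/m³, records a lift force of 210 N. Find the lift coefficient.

From L = ½ρv²S·CL, rearranging gives CL = 2L/(ρv²S).
CL = 2 × 210 / (1.14 × 18.3² × 3.08) = 0.357

CL = 0.357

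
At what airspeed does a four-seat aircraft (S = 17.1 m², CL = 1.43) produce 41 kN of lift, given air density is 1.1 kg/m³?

L = ½ρv²S·CL ⇒ v = √(2L/(ρ·S·CL))
v = √(2 × 41000 / (1.1 × 17.1 × 1.43)) = √3049 = 55.2 m/s

v = 55.2 m/s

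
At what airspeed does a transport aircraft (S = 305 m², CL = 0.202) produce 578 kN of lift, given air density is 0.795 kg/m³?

v = 154 m/s

L = ½ρv²S·CL ⇒ v = √(2L/(ρ·S·CL))
v = √(2 × 5.78×10^5 / (0.795 × 305 × 0.202)) = √23600 = 154 m/s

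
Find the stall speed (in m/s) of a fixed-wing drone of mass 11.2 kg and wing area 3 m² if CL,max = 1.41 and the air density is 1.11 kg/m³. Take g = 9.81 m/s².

V_stall = 6.84 m/s

At stall, lift equals weight: L = W = m·g = 11.2 × 9.81 = 109.9 N.
From L = ½ρV²S·CL,max = W: V_stall = √(2W/(ρSCL,max)) = √(2·109.9/(1.11·3·1.41))
V_stall = √46.8 = 6.84 m/s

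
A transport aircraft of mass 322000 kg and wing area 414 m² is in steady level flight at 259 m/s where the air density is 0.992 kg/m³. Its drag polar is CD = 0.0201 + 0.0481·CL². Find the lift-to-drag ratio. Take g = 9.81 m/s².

L/D = 10.1

In steady level flight, lift balances weight: W = mg = 322000 × 9.81 = 3.1588×10^6 N.
q = ½ρv² = ½ × 0.992 × 259² = 33270 Pa.
CL = W/(q·S) = 3.1588×10^6 / (33270 × 414) = 0.2293.
CD = 0.0201 + 0.0481 × 0.2293² = 0.02263.
L/D = CL/CD = 0.2293 / 0.02263 = 10.1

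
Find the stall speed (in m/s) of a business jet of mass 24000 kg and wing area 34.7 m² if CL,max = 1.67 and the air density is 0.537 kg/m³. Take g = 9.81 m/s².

V_stall = 123 m/s

Stall occurs when L = W at CL,max. W = mg = 24000 × 9.81 = 2.354×10^5 N.
V_stall = √(2W/(ρ·S·CL,max)) = √(2 × 2.354×10^5 / (0.537 × 34.7 × 1.67))
V_stall = √15130 = 123 m/s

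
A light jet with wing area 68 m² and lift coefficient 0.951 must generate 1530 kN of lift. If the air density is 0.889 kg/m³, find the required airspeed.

L = ½ρv²S·CL ⇒ v = √(2L/(ρ·S·CL))
v = √(2 × 1.53×10^6 / (0.889 × 68 × 0.951)) = √53230 = 231 m/s

v = 231 m/s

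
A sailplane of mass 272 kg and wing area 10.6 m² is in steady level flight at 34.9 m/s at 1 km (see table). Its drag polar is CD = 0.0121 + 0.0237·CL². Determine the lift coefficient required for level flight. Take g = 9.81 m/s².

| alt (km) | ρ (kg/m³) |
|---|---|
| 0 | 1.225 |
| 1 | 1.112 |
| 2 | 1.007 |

CL = 0.372

At 1 km, from the table: ρ = 1.112 kg/m³.
Weight W = mg = 272 × 9.81 = 2668.3 N; in level flight L = W.
q = ½ρv² = ½ × 1.112 × 34.9² = 677.2 Pa.
Required CL = L/(qS) = 2668.3/(677.2·10.6) = 0.3717.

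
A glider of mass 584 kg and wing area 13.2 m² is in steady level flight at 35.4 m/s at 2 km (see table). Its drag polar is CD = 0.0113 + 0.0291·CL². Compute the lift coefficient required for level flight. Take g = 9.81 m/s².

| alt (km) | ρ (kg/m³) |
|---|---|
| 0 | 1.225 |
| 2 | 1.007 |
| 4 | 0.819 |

At 2 km, from the table: ρ = 1.007 kg/m³.
In steady level flight, lift balances weight: W = mg = 584 × 9.81 = 5729 N.
q = ½ρv² = ½ × 1.007 × 35.4² = 631 Pa.
CL = W/(q·S) = 5729 / (631 × 13.2) = 0.6879.

CL = 0.688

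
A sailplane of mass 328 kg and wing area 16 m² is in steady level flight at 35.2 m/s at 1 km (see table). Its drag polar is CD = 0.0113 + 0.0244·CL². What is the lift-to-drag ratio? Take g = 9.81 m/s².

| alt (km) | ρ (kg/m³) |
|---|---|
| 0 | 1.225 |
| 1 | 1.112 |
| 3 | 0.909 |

L/D = 21.8

At 1 km, from the table: ρ = 1.112 kg/m³.
In steady level flight, lift balances weight: W = mg = 328 × 9.81 = 3217.7 N.
Dynamic pressure q = 0.5 × 1.112 × 35.2² = 688.9 Pa.
CL = 2W/(ρv²S) = 2×3217.7/(1.112×35.2²×16) = 0.2919.
CD = 0.0113 + 0.0244 × 0.2919² = 0.01338.
L/D = CL/CD = 0.2919 / 0.01338 = 21.8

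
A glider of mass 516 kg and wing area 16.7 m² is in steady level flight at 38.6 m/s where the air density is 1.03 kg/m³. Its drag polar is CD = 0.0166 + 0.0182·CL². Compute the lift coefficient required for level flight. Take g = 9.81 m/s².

CL = 0.395

Weight W = mg = 516 × 9.81 = 5062 N; in level flight L = W.
Dynamic pressure q = 0.5 × 1.03 × 38.6² = 767.3 Pa.
Required CL = L/(qS) = 5062/(767.3·16.7) = 0.395.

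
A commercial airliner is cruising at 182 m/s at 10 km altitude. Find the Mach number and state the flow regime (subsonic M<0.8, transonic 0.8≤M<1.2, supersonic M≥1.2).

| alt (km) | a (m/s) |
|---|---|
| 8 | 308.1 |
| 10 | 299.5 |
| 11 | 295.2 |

M = 0.608 (subsonic)

At 10 km, from the table: a = 299.5 m/s.
M = v/a = 182 / 299.5 = 0.608
M = 0.608 → subsonic.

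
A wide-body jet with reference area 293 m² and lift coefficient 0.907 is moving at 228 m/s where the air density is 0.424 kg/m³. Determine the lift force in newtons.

L = 2.93×10^6 N

L = ½ρv²S·CL = ½ × 0.424 × 228² × 293 × 0.907 = 2.93×10^6 N ≈ 2930 kN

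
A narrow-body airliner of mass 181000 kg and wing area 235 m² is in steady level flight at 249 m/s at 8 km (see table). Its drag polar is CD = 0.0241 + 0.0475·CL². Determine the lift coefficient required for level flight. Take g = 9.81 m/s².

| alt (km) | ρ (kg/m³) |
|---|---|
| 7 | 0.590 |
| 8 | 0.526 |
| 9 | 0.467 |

CL = 0.463

At 8 km, from the table: ρ = 0.526 kg/m³.
In steady level flight, lift balances weight: W = mg = 181000 × 9.81 = 1.7756×10^6 N.
Dynamic pressure q = 0.5 × 0.526 × 249² = 16310 Pa.
CL = W/(q·S) = 1.7756×10^6 / (16310 × 235) = 0.4634.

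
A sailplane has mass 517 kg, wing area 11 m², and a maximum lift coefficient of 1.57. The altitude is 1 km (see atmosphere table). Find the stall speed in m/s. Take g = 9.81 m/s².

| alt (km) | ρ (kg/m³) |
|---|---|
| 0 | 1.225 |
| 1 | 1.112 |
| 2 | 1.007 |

At 1 km, from the table: ρ = 1.112 kg/m³.
Stall occurs when L = W at CL,max. W = mg = 517 × 9.81 = 5072 N.
V_stall = √(2W/(ρ·S·CL,max)) = √(2 × 5072 / (1.112 × 11 × 1.57))
V_stall = √528.2 = 23 m/s

V_stall = 23 m/s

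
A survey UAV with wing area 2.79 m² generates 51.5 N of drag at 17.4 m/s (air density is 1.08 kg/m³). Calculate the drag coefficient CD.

From D = ½ρv²S·CD, rearranging gives CD = 2D/(ρv²S).
CD = 2 × 51.5 / (1.08 × 17.4² × 2.79) = 0.113

CD = 0.113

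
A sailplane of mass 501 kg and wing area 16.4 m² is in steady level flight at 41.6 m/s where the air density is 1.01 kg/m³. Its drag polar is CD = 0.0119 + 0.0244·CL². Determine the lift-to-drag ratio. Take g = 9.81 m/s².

Level flight ⇒ L = W = m·g = 501 × 9.81 = 4914.8 N.
q = ½ρv² = ½ × 1.01 × 41.6² = 873.9 Pa.
CL = W/(q·S) = 4914.8 / (873.9 × 16.4) = 0.3429.
CD = 0.0119 + 0.0244 × 0.3429² = 0.01477.
L/D = CL/CD = 0.3429 / 0.01477 = 23.2

L/D = 23.2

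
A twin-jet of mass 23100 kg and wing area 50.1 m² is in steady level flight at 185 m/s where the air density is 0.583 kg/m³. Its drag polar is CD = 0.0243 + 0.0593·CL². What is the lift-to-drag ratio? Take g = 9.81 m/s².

L/D = 12.4

Weight W = mg = 23100 × 9.81 = 2.2661×10^5 N; in level flight L = W.
Dynamic pressure q = 0.5 × 0.583 × 185² = 9977 Pa.
Required CL = L/(qS) = 2.2661×10^5/(9977·50.1) = 0.4534.
CD = 0.0243 + 0.0593 × 0.4534² = 0.03649.
L/D = CL/CD = 0.4534 / 0.03649 = 12.4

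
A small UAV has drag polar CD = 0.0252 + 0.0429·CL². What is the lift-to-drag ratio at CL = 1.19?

CD = 0.0252 + 0.0429 × 1.19² = 0.08595
L/D = CL/CD = 1.19 / 0.08595 = 13.8

L/D = 13.8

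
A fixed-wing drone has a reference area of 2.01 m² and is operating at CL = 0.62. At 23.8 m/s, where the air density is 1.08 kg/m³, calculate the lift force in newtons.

Dynamic pressure q = ½ρv² = ½ × 1.08 × 23.8² = 305.9 Pa.
L = q·S·CL = 305.9 × 2.01 × 0.62 = 381 N

L = 381 N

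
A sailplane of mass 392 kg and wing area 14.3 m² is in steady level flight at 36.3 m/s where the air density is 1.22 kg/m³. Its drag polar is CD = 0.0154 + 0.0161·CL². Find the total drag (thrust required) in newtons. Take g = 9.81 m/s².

Weight W = mg = 392 × 9.81 = 3845.5 N; in level flight L = W.
Dynamic pressure q = 0.5 × 1.22 × 36.3² = 803.8 Pa.
CL = W/(q·S) = 3845.5 / (803.8 × 14.3) = 0.3346.
CD = 0.0154 + 0.0161 × 0.3346² = 0.0172.
D = q·S·CD = 803.8 × 14.3 × 0.0172 = 197.7 N

D = 198 N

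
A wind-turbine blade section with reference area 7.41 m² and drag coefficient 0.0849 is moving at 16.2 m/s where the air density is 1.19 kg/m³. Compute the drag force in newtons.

D = 98.2 N

Dynamic pressure q = ½ρv² = ½ × 1.19 × 16.2² = 156.2 Pa.
D = q·S·CD = 156.2 × 7.41 × 0.0849 = 98.2 N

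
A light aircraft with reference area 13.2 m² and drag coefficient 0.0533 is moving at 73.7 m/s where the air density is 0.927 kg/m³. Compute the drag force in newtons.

Dynamic pressure q = ½ρv² = ½ × 0.927 × 73.7² = 2518 Pa.
D = q·S·CD = 2518 × 13.2 × 0.0533 = 1770 N

D = 1770 N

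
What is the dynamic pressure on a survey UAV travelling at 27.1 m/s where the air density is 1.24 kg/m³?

q = 455 Pa

q = ½ρv² = ½ × 1.24 × 27.1² = 455 Pa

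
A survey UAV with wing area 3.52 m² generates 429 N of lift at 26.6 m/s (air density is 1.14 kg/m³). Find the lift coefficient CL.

CL = 0.302

From L = ½ρv²S·CL, rearranging gives CL = 2L/(ρv²S).
CL = 2 × 429 / (1.14 × 26.6² × 3.52) = 0.302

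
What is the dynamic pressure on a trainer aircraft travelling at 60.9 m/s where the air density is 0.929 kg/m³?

q = 1720 Pa

q = ½ρv² = ½ × 0.929 × 60.9² = 1720 Pa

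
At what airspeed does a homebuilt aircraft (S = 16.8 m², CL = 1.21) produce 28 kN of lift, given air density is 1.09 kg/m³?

L = ½ρv²S·CL ⇒ v = √(2L/(ρ·S·CL))
v = √(2 × 28000 / (1.09 × 16.8 × 1.21)) = √2527 = 50.3 m/s

v = 50.3 m/s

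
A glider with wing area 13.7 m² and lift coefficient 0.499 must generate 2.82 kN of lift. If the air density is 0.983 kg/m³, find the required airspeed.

L = ½ρv²S·CL ⇒ v = √(2L/(ρ·S·CL))
v = √(2 × 2820 / (0.983 × 13.7 × 0.499)) = √839.3 = 29 m/s

v = 29 m/s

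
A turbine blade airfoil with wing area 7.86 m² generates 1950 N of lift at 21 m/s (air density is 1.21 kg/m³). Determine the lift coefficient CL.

From L = ½ρv²S·CL, rearranging gives CL = 2L/(ρv²S).
CL = 2 × 1950 / (1.21 × 21² × 7.86) = 0.93

CL = 0.93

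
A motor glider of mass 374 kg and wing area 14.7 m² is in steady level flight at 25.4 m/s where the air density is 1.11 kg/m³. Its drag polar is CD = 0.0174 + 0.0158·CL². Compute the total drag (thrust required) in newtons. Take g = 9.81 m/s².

D = 132 N

Level flight ⇒ L = W = m·g = 374 × 9.81 = 3668.9 N.
Dynamic pressure q = 0.5 × 1.11 × 25.4² = 358.1 Pa.
CL = 2W/(ρv²S) = 2×3668.9/(1.11×25.4²×14.7) = 0.697.
CD = 0.0174 + 0.0158 × 0.697² = 0.02508.
D = q·S·CD = 358.1 × 14.7 × 0.02508 = 132 N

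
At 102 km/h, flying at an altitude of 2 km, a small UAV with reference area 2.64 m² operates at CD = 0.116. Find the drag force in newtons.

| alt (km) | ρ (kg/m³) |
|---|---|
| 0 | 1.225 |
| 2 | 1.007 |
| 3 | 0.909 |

At 2 km, from the table: ρ = 1.007 kg/m³.
Convert speed: v = 102 km/h ÷ 3.6 = 28.33 m/s.
D = ½ρv²S·CD = ½ × 1.007 × 28.33² × 2.64 × 0.116 = 124 N

D = 124 N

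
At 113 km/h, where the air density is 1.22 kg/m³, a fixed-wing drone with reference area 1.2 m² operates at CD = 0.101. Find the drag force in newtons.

Convert speed: v = 113 km/h ÷ 3.6 = 31.39 m/s.
Dynamic pressure q = ½ρv² = ½ × 1.22 × 31.39² = 601 Pa.
D = q·S·CD = 601 × 1.2 × 0.101 = 72.8 N

D = 72.8 N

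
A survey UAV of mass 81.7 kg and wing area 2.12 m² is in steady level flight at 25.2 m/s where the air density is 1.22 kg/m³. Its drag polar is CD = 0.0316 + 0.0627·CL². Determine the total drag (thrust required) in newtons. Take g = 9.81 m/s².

Weight W = mg = 81.7 × 9.81 = 801.48 N; in level flight L = W.
q = ½ρv² = ½ × 1.22 × 25.2² = 387.4 Pa.
CL = W/(q·S) = 801.48 / (387.4 × 2.12) = 0.9759.
CD = 0.0316 + 0.0627 × 0.9759² = 0.09132.
D = q·S·CD = 387.4 × 2.12 × 0.09132 = 74.99 N

D = 75 N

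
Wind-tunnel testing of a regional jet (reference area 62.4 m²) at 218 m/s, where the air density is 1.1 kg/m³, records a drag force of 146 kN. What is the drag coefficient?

From D = ½ρv²S·CD, rearranging gives CD = 2D/(ρv²S).
CD = 2 × 1.46×10^5 / (1.1 × 218² × 62.4) = 0.0895

CD = 0.0895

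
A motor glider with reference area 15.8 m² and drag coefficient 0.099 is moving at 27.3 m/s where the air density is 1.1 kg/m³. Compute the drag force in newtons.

Dynamic pressure q = ½ρv² = ½ × 1.1 × 27.3² = 409.9 Pa.
D = q·S·CD = 409.9 × 15.8 × 0.099 = 641 N

D = 641 N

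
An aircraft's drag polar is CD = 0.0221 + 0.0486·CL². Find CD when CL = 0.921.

CD = 0.0633

CD = 0.0221 + 0.0486 × 0.921² = 0.0221 + 0.04122 = 0.0633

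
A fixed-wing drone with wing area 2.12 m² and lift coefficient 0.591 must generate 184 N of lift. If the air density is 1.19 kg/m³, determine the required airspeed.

L = ½ρv²S·CL ⇒ v = √(2L/(ρ·S·CL))
v = √(2 × 184 / (1.19 × 2.12 × 0.591)) = √246.8 = 15.7 m/s

v = 15.7 m/s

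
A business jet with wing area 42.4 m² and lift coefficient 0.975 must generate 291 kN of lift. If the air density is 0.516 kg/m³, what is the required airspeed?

L = ½ρv²S·CL ⇒ v = √(2L/(ρ·S·CL))
v = √(2 × 2.91×10^5 / (0.516 × 42.4 × 0.975)) = √27280 = 165 m/s

v = 165 m/s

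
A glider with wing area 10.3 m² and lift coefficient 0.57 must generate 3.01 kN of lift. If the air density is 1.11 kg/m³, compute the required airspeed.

v = 30.4 m/s

L = ½ρv²S·CL ⇒ v = √(2L/(ρ·S·CL))
v = √(2 × 3010 / (1.11 × 10.3 × 0.57)) = √923.8 = 30.4 m/s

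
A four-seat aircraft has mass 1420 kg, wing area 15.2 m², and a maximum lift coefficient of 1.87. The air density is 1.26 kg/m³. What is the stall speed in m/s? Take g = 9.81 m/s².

Weight W = mg = 1420 × 9.81 = 13930 N.
From L = ½ρV²S·CL,max = W: V_stall = √(2W/(ρSCL,max)) = √(2·13930/(1.26·15.2·1.87))
V_stall = √777.9 = 27.9 m/s

V_stall = 27.9 m/s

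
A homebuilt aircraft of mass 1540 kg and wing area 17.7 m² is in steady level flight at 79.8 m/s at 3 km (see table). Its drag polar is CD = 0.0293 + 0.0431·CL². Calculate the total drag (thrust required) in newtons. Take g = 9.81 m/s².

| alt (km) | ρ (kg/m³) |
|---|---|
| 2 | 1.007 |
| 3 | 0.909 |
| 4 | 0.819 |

D = 1690 N

At 3 km, from the table: ρ = 0.909 kg/m³.
In steady level flight, lift balances weight: W = mg = 1540 × 9.81 = 15107 N.
q = ½ρv² = ½ × 0.909 × 79.8² = 2894 Pa.
CL = W/(q·S) = 15107 / (2894 × 17.7) = 0.2949.
CD = 0.0293 + 0.0431 × 0.2949² = 0.03305.
D = q·S·CD = 2894 × 17.7 × 0.03305 = 1693 N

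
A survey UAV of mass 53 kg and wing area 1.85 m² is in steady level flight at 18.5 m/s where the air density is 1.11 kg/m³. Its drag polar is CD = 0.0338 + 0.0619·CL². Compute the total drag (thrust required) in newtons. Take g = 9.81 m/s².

Level flight ⇒ L = W = m·g = 53 × 9.81 = 519.93 N.
q = ½ρv² = ½ × 1.11 × 18.5² = 189.9 Pa.
CL = W/(q·S) = 519.93 / (189.9 × 1.85) = 1.48.
CD = 0.0338 + 0.0619 × 1.48² = 0.1693.
D = q·S·CD = 189.9 × 1.85 × 0.1693 = 59.5 N

D = 59.5 N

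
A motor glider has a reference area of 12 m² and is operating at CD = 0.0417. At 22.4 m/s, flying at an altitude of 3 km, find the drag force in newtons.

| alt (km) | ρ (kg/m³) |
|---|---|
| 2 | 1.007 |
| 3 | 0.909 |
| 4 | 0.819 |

D = 114 N

At 3 km, from the table: ρ = 0.909 kg/m³.
Dynamic pressure q = ½ρv² = ½ × 0.909 × 22.4² = 228 Pa.
D = q·S·CD = 228 × 12 × 0.0417 = 114 N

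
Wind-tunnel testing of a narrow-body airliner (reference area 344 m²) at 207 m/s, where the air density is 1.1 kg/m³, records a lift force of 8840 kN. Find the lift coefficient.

From L = ½ρv²S·CL, rearranging gives CL = 2L/(ρv²S).
CL = 2 × 8.84×10^6 / (1.1 × 207² × 344) = 1.09

CL = 1.09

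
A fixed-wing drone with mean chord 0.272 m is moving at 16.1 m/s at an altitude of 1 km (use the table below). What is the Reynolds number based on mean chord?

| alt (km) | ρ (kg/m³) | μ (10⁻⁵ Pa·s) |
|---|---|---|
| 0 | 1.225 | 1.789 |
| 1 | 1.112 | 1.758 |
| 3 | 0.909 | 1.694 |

At 1 km, from the table: ρ = 1.112 kg/m³, μ = 1.758×10⁻⁵ Pa·s.
Re = ρ·v·c/μ = 1.112 × 16.1 × 0.272 / (1.758×10⁻⁵) = 2.77×10^5

Re = 2.77×10^5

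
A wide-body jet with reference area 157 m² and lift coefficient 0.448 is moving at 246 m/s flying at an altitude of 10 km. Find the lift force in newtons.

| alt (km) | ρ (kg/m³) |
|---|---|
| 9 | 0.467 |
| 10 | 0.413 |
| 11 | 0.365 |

At 10 km, from the table: ρ = 0.413 kg/m³.
L = ½ρv²S·CL = ½ × 0.413 × 246² × 157 × 0.448 = 8.79×10^5 N ≈ 879 kN

L = 8.79×10^5 N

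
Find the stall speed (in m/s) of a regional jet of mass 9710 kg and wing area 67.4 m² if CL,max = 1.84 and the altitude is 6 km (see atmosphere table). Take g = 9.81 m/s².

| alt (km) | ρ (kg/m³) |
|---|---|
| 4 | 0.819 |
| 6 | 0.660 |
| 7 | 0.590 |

At 6 km, from the table: ρ = 0.660 kg/m³.
Stall occurs when L = W at CL,max. W = mg = 9710 × 9.81 = 95260 N.
V_stall = √(2W/(ρ·S·CL,max)) = √(2 × 95260 / (0.66 × 67.4 × 1.84))
V_stall = √2328 = 48.2 m/s

V_stall = 48.2 m/s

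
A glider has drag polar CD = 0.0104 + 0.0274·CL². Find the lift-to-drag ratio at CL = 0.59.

L/D = 29.6

CD = 0.0104 + 0.0274 × 0.59² = 0.01994
L/D = CL/CD = 0.59 / 0.01994 = 29.6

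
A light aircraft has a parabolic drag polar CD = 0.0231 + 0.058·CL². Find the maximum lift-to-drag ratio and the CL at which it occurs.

For CD = CD0 + K·CL², (L/D)max occurs at CL* = √(CD0/K) and equals 1/(2√(K·CD0)).
(L/D)max = 1/(2√(0.058 × 0.0231)) = 1/(2 × 0.0366) = 13.7
CL* = √(0.0231/0.058) = 0.631

(L/D)max = 13.7, at CL = 0.631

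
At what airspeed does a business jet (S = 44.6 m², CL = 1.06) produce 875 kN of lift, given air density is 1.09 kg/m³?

L = ½ρv²S·CL ⇒ v = √(2L/(ρ·S·CL))
v = √(2 × 8.75×10^5 / (1.09 × 44.6 × 1.06)) = √33960 = 184 m/s

v = 184 m/s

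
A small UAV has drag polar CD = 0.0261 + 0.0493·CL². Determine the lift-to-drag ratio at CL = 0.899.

CD = 0.0261 + 0.0493 × 0.899² = 0.06594
L/D = CL/CD = 0.899 / 0.06594 = 13.6

L/D = 13.6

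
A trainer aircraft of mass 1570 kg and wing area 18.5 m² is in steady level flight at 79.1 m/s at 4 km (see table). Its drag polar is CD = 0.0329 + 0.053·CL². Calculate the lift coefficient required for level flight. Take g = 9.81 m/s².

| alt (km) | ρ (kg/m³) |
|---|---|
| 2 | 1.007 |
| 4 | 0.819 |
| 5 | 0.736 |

At 4 km, from the table: ρ = 0.819 kg/m³.
In steady level flight, lift balances weight: W = mg = 1570 × 9.81 = 15402 N.
Dynamic pressure q = 0.5 × 0.819 × 79.1² = 2562 Pa.
CL = W/(q·S) = 15402 / (2562 × 18.5) = 0.3249.

CL = 0.325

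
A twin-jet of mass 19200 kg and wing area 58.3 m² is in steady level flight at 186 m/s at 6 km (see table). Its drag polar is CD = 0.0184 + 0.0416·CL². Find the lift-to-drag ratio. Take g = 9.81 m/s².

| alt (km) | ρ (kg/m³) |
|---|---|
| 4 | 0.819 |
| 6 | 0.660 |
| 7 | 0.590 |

L/D = 13

At 6 km, from the table: ρ = 0.660 kg/m³.
In steady level flight, lift balances weight: W = mg = 19200 × 9.81 = 1.8835×10^5 N.
q = ½ρv² = ½ × 0.66 × 186² = 11420 Pa.
CL = W/(q·S) = 1.8835×10^5 / (11420 × 58.3) = 0.283.
CD = 0.0184 + 0.0416 × 0.283² = 0.02173.
L/D = CL/CD = 0.283 / 0.02173 = 13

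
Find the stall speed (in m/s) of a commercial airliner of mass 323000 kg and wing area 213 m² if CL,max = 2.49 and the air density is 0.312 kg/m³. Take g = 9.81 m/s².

V_stall = 196 m/s

At stall, lift equals weight: L = W = m·g = 323000 × 9.81 = 3.169×10^6 N.
V_stall = √(2W/(ρ·S·CL,max)) = √(2 × 3.169×10^6 / (0.312 × 213 × 2.49))
V_stall = √38300 = 196 m/s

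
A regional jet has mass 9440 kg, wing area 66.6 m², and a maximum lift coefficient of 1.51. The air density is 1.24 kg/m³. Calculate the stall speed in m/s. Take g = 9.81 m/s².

V_stall = 38.5 m/s

At stall, lift equals weight: L = W = m·g = 9440 × 9.81 = 92610 N.
V_stall = √(2W/(ρ·S·CL,max)) = √(2 × 92610 / (1.24 × 66.6 × 1.51))
V_stall = √1485 = 38.5 m/s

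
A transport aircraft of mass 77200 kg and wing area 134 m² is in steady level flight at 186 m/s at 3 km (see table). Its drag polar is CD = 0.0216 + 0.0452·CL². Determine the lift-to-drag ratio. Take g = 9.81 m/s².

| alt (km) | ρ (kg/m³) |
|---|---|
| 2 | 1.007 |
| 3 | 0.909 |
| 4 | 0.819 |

L/D = 13.1

At 3 km, from the table: ρ = 0.909 kg/m³.
Weight W = mg = 77200 × 9.81 = 7.5733×10^5 N; in level flight L = W.
Dynamic pressure q = 0.5 × 0.909 × 186² = 15720 Pa.
Required CL = L/(qS) = 7.5733×10^5/(15720·134) = 0.3594.
CD = 0.0216 + 0.0452 × 0.3594² = 0.02744.
L/D = CL/CD = 0.3594 / 0.02744 = 13.1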